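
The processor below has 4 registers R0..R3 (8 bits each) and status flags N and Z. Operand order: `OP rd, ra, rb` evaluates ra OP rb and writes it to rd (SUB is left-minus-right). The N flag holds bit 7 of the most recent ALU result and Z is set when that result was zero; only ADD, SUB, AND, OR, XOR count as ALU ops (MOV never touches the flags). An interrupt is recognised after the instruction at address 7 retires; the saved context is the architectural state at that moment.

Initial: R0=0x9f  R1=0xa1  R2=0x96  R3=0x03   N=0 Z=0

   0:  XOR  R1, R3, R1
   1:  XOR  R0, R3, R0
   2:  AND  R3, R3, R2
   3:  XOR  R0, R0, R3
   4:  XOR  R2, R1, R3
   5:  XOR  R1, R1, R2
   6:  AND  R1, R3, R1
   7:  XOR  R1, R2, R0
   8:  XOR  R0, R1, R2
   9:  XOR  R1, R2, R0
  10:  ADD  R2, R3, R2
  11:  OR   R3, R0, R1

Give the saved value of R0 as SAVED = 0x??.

SAVED = 0x9e

after  0: R0=0x9f R1=0xa2 R2=0x96 R3=0x03  N=1 Z=0
after  1: R0=0x9c R1=0xa2 R2=0x96 R3=0x03  N=1 Z=0
after  2: R0=0x9c R1=0xa2 R2=0x96 R3=0x02  N=0 Z=0
after  3: R0=0x9e R1=0xa2 R2=0x96 R3=0x02  N=1 Z=0
after  4: R0=0x9e R1=0xa2 R2=0xa0 R3=0x02  N=1 Z=0
after  5: R0=0x9e R1=0x02 R2=0xa0 R3=0x02  N=0 Z=0
after  6: R0=0x9e R1=0x02 R2=0xa0 R3=0x02  N=0 Z=0
after  7: R0=0x9e R1=0x3e R2=0xa0 R3=0x02  N=0 Z=0
-- IRQ taken; context saved, return-PC = 8 --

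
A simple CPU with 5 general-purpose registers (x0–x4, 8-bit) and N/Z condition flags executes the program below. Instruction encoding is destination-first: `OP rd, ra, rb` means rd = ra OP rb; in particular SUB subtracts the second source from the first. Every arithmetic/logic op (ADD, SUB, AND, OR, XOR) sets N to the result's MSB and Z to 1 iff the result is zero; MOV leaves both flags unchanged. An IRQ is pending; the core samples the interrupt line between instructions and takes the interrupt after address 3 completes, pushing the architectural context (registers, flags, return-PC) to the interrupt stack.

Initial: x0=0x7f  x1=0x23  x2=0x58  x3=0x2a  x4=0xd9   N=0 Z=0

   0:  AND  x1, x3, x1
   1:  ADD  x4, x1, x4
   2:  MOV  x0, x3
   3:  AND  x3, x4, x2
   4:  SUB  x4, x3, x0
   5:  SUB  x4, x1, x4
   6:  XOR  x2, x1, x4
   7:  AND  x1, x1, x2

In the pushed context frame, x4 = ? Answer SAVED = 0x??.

SAVED = 0xfb

after  0: x0=0x7f x1=0x22 x2=0x58 x3=0x2a x4=0xd9  N=0 Z=0
after  1: x0=0x7f x1=0x22 x2=0x58 x3=0x2a x4=0xfb  N=1 Z=0
after  2: x0=0x2a x1=0x22 x2=0x58 x3=0x2a x4=0xfb  N=1 Z=0
after  3: x0=0x2a x1=0x22 x2=0x58 x3=0x58 x4=0xfb  N=0 Z=0
-- IRQ taken; context saved, return-PC = 4 --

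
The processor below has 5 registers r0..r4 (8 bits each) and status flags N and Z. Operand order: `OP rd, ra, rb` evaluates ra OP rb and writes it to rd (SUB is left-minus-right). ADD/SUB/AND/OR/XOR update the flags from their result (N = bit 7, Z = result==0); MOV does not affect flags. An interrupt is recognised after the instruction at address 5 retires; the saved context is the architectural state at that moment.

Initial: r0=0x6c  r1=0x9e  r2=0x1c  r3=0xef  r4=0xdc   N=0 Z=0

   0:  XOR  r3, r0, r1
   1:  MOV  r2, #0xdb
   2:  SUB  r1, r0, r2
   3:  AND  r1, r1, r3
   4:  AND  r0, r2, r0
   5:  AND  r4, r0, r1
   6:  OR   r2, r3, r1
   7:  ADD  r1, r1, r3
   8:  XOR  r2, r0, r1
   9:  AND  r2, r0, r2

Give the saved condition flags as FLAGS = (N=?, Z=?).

after  0: r0=0x6c r1=0x9e r2=0x1c r3=0xf2 r4=0xdc  N=1 Z=0
after  1: r0=0x6c r1=0x9e r2=0xdb r3=0xf2 r4=0xdc  N=1 Z=0
after  2: r0=0x6c r1=0x91 r2=0xdb r3=0xf2 r4=0xdc  N=1 Z=0
after  3: r0=0x6c r1=0x90 r2=0xdb r3=0xf2 r4=0xdc  N=1 Z=0
after  4: r0=0x48 r1=0x90 r2=0xdb r3=0xf2 r4=0xdc  N=0 Z=0
after  5: r0=0x48 r1=0x90 r2=0xdb r3=0xf2 r4=0x00  N=0 Z=1
-- IRQ taken; context saved, return-PC = 6 --

FLAGS = (N=0, Z=1)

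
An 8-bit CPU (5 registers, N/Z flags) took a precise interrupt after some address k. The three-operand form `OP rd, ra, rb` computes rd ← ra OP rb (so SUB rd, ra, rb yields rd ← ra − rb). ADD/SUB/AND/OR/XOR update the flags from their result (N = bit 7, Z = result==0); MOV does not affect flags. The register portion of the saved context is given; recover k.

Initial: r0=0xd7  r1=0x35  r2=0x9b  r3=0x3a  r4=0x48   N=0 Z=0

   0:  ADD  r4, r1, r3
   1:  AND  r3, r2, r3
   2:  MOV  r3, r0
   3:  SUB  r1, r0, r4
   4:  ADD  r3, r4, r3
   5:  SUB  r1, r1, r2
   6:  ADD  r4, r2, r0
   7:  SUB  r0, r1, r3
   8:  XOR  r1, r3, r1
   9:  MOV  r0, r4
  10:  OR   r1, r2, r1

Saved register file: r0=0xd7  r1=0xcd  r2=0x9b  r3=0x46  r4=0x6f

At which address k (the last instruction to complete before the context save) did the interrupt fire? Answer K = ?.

after  0: r0=0xd7 r1=0x35 r2=0x9b r3=0x3a r4=0x6f  N=0 Z=0
after  1: r0=0xd7 r1=0x35 r2=0x9b r3=0x1a r4=0x6f  N=0 Z=0
after  2: r0=0xd7 r1=0x35 r2=0x9b r3=0xd7 r4=0x6f  N=0 Z=0
after  3: r0=0xd7 r1=0x68 r2=0x9b r3=0xd7 r4=0x6f  N=0 Z=0
after  4: r0=0xd7 r1=0x68 r2=0x9b r3=0x46 r4=0x6f  N=0 Z=0
after  5: r0=0xd7 r1=0xcd r2=0x9b r3=0x46 r4=0x6f  N=1 Z=0
-- IRQ taken; context saved, return-PC = 6 --

K = 5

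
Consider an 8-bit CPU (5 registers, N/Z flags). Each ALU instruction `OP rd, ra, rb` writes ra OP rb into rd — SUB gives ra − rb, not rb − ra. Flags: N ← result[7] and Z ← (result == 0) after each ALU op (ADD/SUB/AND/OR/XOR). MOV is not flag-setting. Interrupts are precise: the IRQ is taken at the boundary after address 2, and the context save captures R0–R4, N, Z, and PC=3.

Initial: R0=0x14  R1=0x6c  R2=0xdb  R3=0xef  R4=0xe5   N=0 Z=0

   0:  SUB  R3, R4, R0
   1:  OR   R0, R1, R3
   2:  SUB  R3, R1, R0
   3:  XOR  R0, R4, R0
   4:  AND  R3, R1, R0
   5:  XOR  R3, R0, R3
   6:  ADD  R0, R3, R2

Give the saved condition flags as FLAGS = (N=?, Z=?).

FLAGS = (N=0, Z=0)

after  0: R0=0x14 R1=0x6c R2=0xdb R3=0xd1 R4=0xe5  N=1 Z=0
after  1: R0=0xfd R1=0x6c R2=0xdb R3=0xd1 R4=0xe5  N=1 Z=0
after  2: R0=0xfd R1=0x6c R2=0xdb R3=0x6f R4=0xe5  N=0 Z=0
-- IRQ taken; context saved, return-PC = 3 --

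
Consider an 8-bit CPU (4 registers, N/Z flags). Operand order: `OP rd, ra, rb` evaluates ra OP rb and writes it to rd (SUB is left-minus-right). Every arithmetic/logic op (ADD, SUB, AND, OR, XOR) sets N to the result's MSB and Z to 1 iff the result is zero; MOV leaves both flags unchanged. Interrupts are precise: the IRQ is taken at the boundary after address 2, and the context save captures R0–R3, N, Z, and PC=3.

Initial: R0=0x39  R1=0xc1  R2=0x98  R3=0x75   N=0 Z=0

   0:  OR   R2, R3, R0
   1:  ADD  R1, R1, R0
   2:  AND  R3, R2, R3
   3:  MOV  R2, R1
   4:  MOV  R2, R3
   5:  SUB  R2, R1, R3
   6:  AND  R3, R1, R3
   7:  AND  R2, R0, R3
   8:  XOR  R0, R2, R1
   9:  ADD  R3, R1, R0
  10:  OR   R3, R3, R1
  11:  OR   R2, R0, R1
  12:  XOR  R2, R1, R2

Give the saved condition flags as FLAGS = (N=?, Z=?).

FLAGS = (N=0, Z=0)

after  0: R0=0x39 R1=0xc1 R2=0x7d R3=0x75  N=0 Z=0
after  1: R0=0x39 R1=0xfa R2=0x7d R3=0x75  N=1 Z=0
after  2: R0=0x39 R1=0xfa R2=0x7d R3=0x75  N=0 Z=0
-- IRQ taken; context saved, return-PC = 3 --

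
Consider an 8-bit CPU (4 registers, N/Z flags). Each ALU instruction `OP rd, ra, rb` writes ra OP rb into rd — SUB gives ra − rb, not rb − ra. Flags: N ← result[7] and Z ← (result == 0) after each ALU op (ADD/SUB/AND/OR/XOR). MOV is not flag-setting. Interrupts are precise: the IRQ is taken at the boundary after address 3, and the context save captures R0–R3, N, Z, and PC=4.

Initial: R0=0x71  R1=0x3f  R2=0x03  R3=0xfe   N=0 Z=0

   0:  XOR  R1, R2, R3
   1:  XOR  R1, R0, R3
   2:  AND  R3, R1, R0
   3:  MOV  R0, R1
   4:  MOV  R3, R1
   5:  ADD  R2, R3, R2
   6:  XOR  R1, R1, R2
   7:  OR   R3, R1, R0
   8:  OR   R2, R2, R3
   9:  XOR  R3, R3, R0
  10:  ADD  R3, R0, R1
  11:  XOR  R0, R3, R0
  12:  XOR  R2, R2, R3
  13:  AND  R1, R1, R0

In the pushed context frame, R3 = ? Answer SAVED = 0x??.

SAVED = 0x01

after  0: R0=0x71 R1=0xfd R2=0x03 R3=0xfe  N=1 Z=0
after  1: R0=0x71 R1=0x8f R2=0x03 R3=0xfe  N=1 Z=0
after  2: R0=0x71 R1=0x8f R2=0x03 R3=0x01  N=0 Z=0
after  3: R0=0x8f R1=0x8f R2=0x03 R3=0x01  N=0 Z=0
-- IRQ taken; context saved, return-PC = 4 --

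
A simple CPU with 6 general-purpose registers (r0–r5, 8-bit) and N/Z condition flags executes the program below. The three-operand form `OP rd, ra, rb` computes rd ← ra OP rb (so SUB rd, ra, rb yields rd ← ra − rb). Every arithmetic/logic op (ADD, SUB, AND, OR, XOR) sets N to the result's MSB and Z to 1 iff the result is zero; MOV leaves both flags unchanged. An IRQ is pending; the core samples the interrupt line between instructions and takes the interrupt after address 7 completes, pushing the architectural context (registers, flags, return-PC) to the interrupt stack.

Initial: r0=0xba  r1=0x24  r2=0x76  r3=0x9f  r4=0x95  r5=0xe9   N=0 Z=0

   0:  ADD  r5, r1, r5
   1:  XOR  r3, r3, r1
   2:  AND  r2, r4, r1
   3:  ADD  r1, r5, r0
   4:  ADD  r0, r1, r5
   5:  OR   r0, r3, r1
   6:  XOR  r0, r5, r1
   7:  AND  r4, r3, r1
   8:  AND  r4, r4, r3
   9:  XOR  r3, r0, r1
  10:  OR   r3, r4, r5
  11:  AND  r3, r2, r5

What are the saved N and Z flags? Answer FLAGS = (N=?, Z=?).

after  0: r0=0xba r1=0x24 r2=0x76 r3=0x9f r4=0x95 r5=0x0d  N=0 Z=0
after  1: r0=0xba r1=0x24 r2=0x76 r3=0xbb r4=0x95 r5=0x0d  N=1 Z=0
after  2: r0=0xba r1=0x24 r2=0x04 r3=0xbb r4=0x95 r5=0x0d  N=0 Z=0
after  3: r0=0xba r1=0xc7 r2=0x04 r3=0xbb r4=0x95 r5=0x0d  N=1 Z=0
after  4: r0=0xd4 r1=0xc7 r2=0x04 r3=0xbb r4=0x95 r5=0x0d  N=1 Z=0
after  5: r0=0xff r1=0xc7 r2=0x04 r3=0xbb r4=0x95 r5=0x0d  N=1 Z=0
after  6: r0=0xca r1=0xc7 r2=0x04 r3=0xbb r4=0x95 r5=0x0d  N=1 Z=0
after  7: r0=0xca r1=0xc7 r2=0x04 r3=0xbb r4=0x83 r5=0x0d  N=1 Z=0
-- IRQ taken; context saved, return-PC = 8 --

FLAGS = (N=1, Z=0)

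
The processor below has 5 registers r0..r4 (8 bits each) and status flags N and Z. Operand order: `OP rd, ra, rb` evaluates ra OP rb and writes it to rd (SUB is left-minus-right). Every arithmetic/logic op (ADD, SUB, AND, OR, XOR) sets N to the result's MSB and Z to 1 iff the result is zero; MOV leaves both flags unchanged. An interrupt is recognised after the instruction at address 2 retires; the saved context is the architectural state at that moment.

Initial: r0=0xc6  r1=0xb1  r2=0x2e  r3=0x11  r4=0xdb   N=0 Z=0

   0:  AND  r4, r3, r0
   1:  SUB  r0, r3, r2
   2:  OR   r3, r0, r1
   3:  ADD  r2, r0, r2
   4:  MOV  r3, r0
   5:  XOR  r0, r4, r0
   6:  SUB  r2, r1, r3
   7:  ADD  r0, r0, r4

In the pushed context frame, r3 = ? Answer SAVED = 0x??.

SAVED = 0xf3

after  0: r0=0xc6 r1=0xb1 r2=0x2e r3=0x11 r4=0x00  N=0 Z=1
after  1: r0=0xe3 r1=0xb1 r2=0x2e r3=0x11 r4=0x00  N=1 Z=0
after  2: r0=0xe3 r1=0xb1 r2=0x2e r3=0xf3 r4=0x00  N=1 Z=0
-- IRQ taken; context saved, return-PC = 3 --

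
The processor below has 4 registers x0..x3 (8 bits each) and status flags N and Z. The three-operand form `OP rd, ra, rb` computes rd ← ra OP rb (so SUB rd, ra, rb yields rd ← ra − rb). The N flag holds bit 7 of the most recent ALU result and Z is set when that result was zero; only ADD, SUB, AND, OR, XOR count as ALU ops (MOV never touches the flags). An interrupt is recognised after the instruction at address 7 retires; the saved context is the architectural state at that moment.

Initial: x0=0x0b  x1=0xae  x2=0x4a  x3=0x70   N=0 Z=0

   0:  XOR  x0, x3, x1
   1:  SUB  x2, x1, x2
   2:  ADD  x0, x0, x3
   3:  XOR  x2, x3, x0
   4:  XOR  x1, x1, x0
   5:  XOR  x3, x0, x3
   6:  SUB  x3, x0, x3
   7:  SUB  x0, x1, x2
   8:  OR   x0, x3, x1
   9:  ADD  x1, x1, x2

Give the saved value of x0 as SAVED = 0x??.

after  0: x0=0xde x1=0xae x2=0x4a x3=0x70  N=1 Z=0
after  1: x0=0xde x1=0xae x2=0x64 x3=0x70  N=0 Z=0
after  2: x0=0x4e x1=0xae x2=0x64 x3=0x70  N=0 Z=0
after  3: x0=0x4e x1=0xae x2=0x3e x3=0x70  N=0 Z=0
after  4: x0=0x4e x1=0xe0 x2=0x3e x3=0x70  N=1 Z=0
after  5: x0=0x4e x1=0xe0 x2=0x3e x3=0x3e  N=0 Z=0
after  6: x0=0x4e x1=0xe0 x2=0x3e x3=0x10  N=0 Z=0
after  7: x0=0xa2 x1=0xe0 x2=0x3e x3=0x10  N=1 Z=0
-- IRQ taken; context saved, return-PC = 8 --

SAVED = 0xa2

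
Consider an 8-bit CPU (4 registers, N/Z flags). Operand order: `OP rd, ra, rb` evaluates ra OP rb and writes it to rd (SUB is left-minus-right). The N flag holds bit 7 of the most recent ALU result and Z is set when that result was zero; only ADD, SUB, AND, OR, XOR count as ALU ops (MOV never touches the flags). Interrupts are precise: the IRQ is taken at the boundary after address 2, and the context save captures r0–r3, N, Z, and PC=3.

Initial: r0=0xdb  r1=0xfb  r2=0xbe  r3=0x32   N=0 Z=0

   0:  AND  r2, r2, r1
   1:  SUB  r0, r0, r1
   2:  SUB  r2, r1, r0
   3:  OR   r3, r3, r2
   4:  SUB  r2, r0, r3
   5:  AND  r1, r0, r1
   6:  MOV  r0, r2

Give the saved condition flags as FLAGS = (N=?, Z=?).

after  0: r0=0xdb r1=0xfb r2=0xba r3=0x32  N=1 Z=0
after  1: r0=0xe0 r1=0xfb r2=0xba r3=0x32  N=1 Z=0
after  2: r0=0xe0 r1=0xfb r2=0x1b r3=0x32  N=0 Z=0
-- IRQ taken; context saved, return-PC = 3 --

FLAGS = (N=0, Z=0)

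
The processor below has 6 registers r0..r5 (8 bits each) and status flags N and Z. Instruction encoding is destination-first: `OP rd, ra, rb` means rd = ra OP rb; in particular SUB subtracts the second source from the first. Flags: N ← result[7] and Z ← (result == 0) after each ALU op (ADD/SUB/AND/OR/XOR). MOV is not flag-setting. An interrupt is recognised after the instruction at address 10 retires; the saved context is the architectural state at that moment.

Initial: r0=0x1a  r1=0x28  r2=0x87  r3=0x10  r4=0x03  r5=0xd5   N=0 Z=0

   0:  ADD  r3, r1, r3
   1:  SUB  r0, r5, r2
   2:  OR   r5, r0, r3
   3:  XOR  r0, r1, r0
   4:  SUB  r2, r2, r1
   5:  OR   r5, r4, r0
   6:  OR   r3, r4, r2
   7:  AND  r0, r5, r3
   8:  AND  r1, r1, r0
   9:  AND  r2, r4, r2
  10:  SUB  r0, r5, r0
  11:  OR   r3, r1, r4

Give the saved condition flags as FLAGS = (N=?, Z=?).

after  0: r0=0x1a r1=0x28 r2=0x87 r3=0x38 r4=0x03 r5=0xd5  N=0 Z=0
after  1: r0=0x4e r1=0x28 r2=0x87 r3=0x38 r4=0x03 r5=0xd5  N=0 Z=0
after  2: r0=0x4e r1=0x28 r2=0x87 r3=0x38 r4=0x03 r5=0x7e  N=0 Z=0
after  3: r0=0x66 r1=0x28 r2=0x87 r3=0x38 r4=0x03 r5=0x7e  N=0 Z=0
after  4: r0=0x66 r1=0x28 r2=0x5f r3=0x38 r4=0x03 r5=0x7e  N=0 Z=0
after  5: r0=0x66 r1=0x28 r2=0x5f r3=0x38 r4=0x03 r5=0x67  N=0 Z=0
after  6: r0=0x66 r1=0x28 r2=0x5f r3=0x5f r4=0x03 r5=0x67  N=0 Z=0
after  7: r0=0x47 r1=0x28 r2=0x5f r3=0x5f r4=0x03 r5=0x67  N=0 Z=0
after  8: r0=0x47 r1=0x00 r2=0x5f r3=0x5f r4=0x03 r5=0x67  N=0 Z=1
after  9: r0=0x47 r1=0x00 r2=0x03 r3=0x5f r4=0x03 r5=0x67  N=0 Z=0
after 10: r0=0x20 r1=0x00 r2=0x03 r3=0x5f r4=0x03 r5=0x67  N=0 Z=0
-- IRQ taken; context saved, return-PC = 11 --

FLAGS = (N=0, Z=0)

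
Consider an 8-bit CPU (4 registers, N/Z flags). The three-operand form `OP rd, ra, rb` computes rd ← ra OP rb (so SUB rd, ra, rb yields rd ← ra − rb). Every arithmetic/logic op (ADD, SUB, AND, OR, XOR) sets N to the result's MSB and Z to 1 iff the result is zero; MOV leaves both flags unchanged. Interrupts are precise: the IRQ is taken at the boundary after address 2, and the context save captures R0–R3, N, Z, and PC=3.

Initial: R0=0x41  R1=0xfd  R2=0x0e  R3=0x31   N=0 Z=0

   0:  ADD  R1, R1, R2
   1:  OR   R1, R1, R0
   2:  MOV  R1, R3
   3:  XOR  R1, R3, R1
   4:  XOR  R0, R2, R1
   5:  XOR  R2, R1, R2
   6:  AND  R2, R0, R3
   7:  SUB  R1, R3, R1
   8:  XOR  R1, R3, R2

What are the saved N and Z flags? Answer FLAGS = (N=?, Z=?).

after  0: R0=0x41 R1=0x0b R2=0x0e R3=0x31  N=0 Z=0
after  1: R0=0x41 R1=0x4b R2=0x0e R3=0x31  N=0 Z=0
after  2: R0=0x41 R1=0x31 R2=0x0e R3=0x31  N=0 Z=0
-- IRQ taken; context saved, return-PC = 3 --

FLAGS = (N=0, Z=0)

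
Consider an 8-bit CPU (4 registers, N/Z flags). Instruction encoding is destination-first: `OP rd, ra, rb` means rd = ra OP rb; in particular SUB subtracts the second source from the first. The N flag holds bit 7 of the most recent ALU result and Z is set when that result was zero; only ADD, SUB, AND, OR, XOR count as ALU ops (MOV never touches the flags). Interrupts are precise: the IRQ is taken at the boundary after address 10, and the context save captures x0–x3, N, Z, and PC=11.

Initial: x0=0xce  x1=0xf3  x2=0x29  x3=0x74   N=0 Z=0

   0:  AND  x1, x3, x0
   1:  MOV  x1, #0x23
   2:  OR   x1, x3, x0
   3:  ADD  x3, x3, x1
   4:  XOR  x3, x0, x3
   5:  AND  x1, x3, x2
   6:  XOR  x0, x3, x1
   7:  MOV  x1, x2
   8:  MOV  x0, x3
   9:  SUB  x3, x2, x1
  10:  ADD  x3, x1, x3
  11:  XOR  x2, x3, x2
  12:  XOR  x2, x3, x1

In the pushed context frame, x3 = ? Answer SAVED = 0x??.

SAVED = 0x29

after  0: x0=0xce x1=0x44 x2=0x29 x3=0x74  N=0 Z=0
after  1: x0=0xce x1=0x23 x2=0x29 x3=0x74  N=0 Z=0
after  2: x0=0xce x1=0xfe x2=0x29 x3=0x74  N=1 Z=0
after  3: x0=0xce x1=0xfe x2=0x29 x3=0x72  N=0 Z=0
after  4: x0=0xce x1=0xfe x2=0x29 x3=0xbc  N=1 Z=0
after  5: x0=0xce x1=0x28 x2=0x29 x3=0xbc  N=0 Z=0
after  6: x0=0x94 x1=0x28 x2=0x29 x3=0xbc  N=1 Z=0
after  7: x0=0x94 x1=0x29 x2=0x29 x3=0xbc  N=1 Z=0
after  8: x0=0xbc x1=0x29 x2=0x29 x3=0xbc  N=1 Z=0
after  9: x0=0xbc x1=0x29 x2=0x29 x3=0x00  N=0 Z=1
after 10: x0=0xbc x1=0x29 x2=0x29 x3=0x29  N=0 Z=0
-- IRQ taken; context saved, return-PC = 11 --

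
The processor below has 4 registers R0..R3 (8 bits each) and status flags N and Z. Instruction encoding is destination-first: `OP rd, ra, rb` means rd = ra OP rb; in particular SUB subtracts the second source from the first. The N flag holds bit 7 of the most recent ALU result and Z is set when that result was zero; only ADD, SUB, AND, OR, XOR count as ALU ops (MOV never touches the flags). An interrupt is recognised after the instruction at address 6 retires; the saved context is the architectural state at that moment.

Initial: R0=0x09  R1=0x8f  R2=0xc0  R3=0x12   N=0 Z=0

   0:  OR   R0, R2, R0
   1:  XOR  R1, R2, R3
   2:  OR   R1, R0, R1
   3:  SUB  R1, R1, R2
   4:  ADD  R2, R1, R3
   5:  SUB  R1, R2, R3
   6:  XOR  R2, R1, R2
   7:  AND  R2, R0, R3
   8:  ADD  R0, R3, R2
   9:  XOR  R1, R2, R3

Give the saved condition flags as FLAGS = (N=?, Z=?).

FLAGS = (N=0, Z=0)

after  0: R0=0xc9 R1=0x8f R2=0xc0 R3=0x12  N=1 Z=0
after  1: R0=0xc9 R1=0xd2 R2=0xc0 R3=0x12  N=1 Z=0
after  2: R0=0xc9 R1=0xdb R2=0xc0 R3=0x12  N=1 Z=0
after  3: R0=0xc9 R1=0x1b R2=0xc0 R3=0x12  N=0 Z=0
after  4: R0=0xc9 R1=0x1b R2=0x2d R3=0x12  N=0 Z=0
after  5: R0=0xc9 R1=0x1b R2=0x2d R3=0x12  N=0 Z=0
after  6: R0=0xc9 R1=0x1b R2=0x36 R3=0x12  N=0 Z=0
-- IRQ taken; context saved, return-PC = 7 --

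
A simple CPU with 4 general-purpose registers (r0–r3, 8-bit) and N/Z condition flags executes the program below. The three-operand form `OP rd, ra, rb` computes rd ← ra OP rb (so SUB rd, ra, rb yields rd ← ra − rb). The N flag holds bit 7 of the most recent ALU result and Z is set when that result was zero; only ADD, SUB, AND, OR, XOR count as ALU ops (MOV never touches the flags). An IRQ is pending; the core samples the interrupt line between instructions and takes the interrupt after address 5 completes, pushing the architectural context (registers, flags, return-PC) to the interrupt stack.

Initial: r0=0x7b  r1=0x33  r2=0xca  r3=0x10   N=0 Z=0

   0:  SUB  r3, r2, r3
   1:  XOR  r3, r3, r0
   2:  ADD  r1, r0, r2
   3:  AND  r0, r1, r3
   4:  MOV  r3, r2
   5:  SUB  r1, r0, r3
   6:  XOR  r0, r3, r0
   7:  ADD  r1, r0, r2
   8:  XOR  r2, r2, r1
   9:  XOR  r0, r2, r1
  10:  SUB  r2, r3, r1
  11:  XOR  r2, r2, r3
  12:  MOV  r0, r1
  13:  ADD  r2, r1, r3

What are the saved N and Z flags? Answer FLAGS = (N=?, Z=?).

after  0: r0=0x7b r1=0x33 r2=0xca r3=0xba  N=1 Z=0
after  1: r0=0x7b r1=0x33 r2=0xca r3=0xc1  N=1 Z=0
after  2: r0=0x7b r1=0x45 r2=0xca r3=0xc1  N=0 Z=0
after  3: r0=0x41 r1=0x45 r2=0xca r3=0xc1  N=0 Z=0
after  4: r0=0x41 r1=0x45 r2=0xca r3=0xca  N=0 Z=0
after  5: r0=0x41 r1=0x77 r2=0xca r3=0xca  N=0 Z=0
-- IRQ taken; context saved, return-PC = 6 --

FLAGS = (N=0, Z=0)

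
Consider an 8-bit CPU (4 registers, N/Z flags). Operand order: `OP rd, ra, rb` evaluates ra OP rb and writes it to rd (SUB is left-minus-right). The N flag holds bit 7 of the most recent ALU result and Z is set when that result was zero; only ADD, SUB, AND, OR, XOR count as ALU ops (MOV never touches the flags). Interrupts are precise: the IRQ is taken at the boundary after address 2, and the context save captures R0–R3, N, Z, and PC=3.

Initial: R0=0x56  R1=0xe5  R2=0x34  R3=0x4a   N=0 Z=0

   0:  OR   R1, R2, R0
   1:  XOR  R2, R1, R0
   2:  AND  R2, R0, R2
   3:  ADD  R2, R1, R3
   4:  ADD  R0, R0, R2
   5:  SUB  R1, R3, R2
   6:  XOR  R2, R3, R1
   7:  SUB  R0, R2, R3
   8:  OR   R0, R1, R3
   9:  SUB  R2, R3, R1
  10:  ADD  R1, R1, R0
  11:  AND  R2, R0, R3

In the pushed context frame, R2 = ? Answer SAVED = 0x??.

after  0: R0=0x56 R1=0x76 R2=0x34 R3=0x4a  N=0 Z=0
after  1: R0=0x56 R1=0x76 R2=0x20 R3=0x4a  N=0 Z=0
after  2: R0=0x56 R1=0x76 R2=0x00 R3=0x4a  N=0 Z=1
-- IRQ taken; context saved, return-PC = 3 --

SAVED = 0x00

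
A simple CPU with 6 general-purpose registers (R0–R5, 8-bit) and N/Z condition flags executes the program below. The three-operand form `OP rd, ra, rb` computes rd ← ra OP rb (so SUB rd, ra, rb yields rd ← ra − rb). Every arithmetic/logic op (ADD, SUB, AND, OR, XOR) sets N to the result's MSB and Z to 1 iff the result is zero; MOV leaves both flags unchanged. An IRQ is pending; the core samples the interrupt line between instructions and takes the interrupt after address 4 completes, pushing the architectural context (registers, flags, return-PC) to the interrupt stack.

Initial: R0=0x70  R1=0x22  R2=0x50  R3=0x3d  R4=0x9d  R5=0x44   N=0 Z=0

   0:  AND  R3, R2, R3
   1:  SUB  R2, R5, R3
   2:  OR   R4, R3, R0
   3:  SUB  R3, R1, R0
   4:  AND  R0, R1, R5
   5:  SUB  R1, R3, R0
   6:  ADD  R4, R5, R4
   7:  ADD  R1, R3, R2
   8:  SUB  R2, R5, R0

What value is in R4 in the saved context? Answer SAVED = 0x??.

after  0: R0=0x70 R1=0x22 R2=0x50 R3=0x10 R4=0x9d R5=0x44  N=0 Z=0
after  1: R0=0x70 R1=0x22 R2=0x34 R3=0x10 R4=0x9d R5=0x44  N=0 Z=0
after  2: R0=0x70 R1=0x22 R2=0x34 R3=0x10 R4=0x70 R5=0x44  N=0 Z=0
after  3: R0=0x70 R1=0x22 R2=0x34 R3=0xb2 R4=0x70 R5=0x44  N=1 Z=0
after  4: R0=0x00 R1=0x22 R2=0x34 R3=0xb2 R4=0x70 R5=0x44  N=0 Z=1
-- IRQ taken; context saved, return-PC = 5 --

SAVED = 0x70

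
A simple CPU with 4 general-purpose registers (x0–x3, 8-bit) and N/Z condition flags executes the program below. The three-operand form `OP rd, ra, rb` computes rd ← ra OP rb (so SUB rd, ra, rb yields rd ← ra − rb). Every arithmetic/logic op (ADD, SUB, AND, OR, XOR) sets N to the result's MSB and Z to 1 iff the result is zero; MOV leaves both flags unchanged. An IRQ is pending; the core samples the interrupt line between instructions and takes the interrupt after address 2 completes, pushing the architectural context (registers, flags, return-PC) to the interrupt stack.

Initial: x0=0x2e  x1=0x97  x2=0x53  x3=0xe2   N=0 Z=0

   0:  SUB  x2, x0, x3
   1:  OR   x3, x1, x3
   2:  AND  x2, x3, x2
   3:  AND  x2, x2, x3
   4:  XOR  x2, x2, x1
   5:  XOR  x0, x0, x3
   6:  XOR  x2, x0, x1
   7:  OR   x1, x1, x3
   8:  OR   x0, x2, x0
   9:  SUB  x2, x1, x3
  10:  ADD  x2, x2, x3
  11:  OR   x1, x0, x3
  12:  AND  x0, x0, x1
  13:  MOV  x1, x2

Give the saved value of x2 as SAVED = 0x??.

after  0: x0=0x2e x1=0x97 x2=0x4c x3=0xe2  N=0 Z=0
after  1: x0=0x2e x1=0x97 x2=0x4c x3=0xf7  N=1 Z=0
after  2: x0=0x2e x1=0x97 x2=0x44 x3=0xf7  N=0 Z=0
-- IRQ taken; context saved, return-PC = 3 --

SAVED = 0x44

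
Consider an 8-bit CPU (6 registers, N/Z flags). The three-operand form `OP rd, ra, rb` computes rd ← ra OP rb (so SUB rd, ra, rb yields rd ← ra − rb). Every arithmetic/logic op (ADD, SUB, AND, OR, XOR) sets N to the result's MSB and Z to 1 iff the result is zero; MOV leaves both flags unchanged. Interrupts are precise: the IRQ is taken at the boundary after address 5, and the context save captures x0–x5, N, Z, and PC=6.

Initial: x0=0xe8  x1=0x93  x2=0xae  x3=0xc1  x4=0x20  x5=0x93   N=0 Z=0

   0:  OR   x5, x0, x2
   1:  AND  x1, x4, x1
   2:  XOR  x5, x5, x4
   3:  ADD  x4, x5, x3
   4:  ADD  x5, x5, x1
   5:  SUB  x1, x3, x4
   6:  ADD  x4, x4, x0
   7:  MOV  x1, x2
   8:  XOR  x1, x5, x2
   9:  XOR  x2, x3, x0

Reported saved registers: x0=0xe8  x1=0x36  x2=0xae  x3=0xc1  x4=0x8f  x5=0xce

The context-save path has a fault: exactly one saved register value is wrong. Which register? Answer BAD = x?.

BAD = x1

after  0: x0=0xe8 x1=0x93 x2=0xae x3=0xc1 x4=0x20 x5=0xee  N=1 Z=0
after  1: x0=0xe8 x1=0x00 x2=0xae x3=0xc1 x4=0x20 x5=0xee  N=0 Z=1
after  2: x0=0xe8 x1=0x00 x2=0xae x3=0xc1 x4=0x20 x5=0xce  N=1 Z=0
after  3: x0=0xe8 x1=0x00 x2=0xae x3=0xc1 x4=0x8f x5=0xce  N=1 Z=0
after  4: x0=0xe8 x1=0x00 x2=0xae x3=0xc1 x4=0x8f x5=0xce  N=1 Z=0
after  5: x0=0xe8 x1=0x32 x2=0xae x3=0xc1 x4=0x8f x5=0xce  N=0 Z=0
-- IRQ taken; context saved, return-PC = 6 --
mismatch: x1: reported 0x36 vs actual 0x32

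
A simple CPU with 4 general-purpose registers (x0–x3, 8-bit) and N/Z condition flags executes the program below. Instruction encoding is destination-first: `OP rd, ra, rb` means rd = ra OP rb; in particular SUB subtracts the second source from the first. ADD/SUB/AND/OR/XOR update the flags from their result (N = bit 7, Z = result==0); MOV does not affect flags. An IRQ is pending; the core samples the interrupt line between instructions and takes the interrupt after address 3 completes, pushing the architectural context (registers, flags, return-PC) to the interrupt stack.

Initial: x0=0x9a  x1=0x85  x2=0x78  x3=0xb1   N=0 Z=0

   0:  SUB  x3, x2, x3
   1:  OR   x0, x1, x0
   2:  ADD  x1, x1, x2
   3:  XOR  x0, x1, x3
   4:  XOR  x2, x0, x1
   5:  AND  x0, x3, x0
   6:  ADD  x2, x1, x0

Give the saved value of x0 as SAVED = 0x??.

after  0: x0=0x9a x1=0x85 x2=0x78 x3=0xc7  N=1 Z=0
after  1: x0=0x9f x1=0x85 x2=0x78 x3=0xc7  N=1 Z=0
after  2: x0=0x9f x1=0xfd x2=0x78 x3=0xc7  N=1 Z=0
after  3: x0=0x3a x1=0xfd x2=0x78 x3=0xc7  N=0 Z=0
-- IRQ taken; context saved, return-PC = 4 --

SAVED = 0x3a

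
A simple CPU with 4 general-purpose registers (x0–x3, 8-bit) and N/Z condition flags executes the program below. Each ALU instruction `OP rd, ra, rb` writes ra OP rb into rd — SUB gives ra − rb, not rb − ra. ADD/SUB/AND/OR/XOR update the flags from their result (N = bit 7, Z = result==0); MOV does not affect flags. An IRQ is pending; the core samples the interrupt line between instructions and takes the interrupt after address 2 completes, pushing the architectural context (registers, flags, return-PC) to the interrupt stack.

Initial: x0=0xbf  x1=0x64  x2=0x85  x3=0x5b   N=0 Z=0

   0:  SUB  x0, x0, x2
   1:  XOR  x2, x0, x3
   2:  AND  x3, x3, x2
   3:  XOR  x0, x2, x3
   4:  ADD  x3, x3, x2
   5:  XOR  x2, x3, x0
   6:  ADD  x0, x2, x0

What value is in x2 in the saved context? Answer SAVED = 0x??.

after  0: x0=0x3a x1=0x64 x2=0x85 x3=0x5b  N=0 Z=0
after  1: x0=0x3a x1=0x64 x2=0x61 x3=0x5b  N=0 Z=0
after  2: x0=0x3a x1=0x64 x2=0x61 x3=0x41  N=0 Z=0
-- IRQ taken; context saved, return-PC = 3 --

SAVED = 0x61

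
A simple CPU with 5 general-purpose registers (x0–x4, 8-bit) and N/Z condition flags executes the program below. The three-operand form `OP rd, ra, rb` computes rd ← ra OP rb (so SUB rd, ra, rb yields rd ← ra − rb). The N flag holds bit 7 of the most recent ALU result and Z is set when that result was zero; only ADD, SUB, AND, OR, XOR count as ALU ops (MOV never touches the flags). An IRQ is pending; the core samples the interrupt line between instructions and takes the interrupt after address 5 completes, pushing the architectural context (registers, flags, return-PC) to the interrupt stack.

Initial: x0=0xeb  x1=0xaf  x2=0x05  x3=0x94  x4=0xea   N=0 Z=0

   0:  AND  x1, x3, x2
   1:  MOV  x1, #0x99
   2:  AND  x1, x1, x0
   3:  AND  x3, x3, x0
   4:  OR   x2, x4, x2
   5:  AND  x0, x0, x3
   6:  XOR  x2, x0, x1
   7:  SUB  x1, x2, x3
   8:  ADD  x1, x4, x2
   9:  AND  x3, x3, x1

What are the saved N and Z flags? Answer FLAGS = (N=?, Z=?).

FLAGS = (N=1, Z=0)

after  0: x0=0xeb x1=0x04 x2=0x05 x3=0x94 x4=0xea  N=0 Z=0
after  1: x0=0xeb x1=0x99 x2=0x05 x3=0x94 x4=0xea  N=0 Z=0
after  2: x0=0xeb x1=0x89 x2=0x05 x3=0x94 x4=0xea  N=1 Z=0
after  3: x0=0xeb x1=0x89 x2=0x05 x3=0x80 x4=0xea  N=1 Z=0
after  4: x0=0xeb x1=0x89 x2=0xef x3=0x80 x4=0xea  N=1 Z=0
after  5: x0=0x80 x1=0x89 x2=0xef x3=0x80 x4=0xea  N=1 Z=0
-- IRQ taken; context saved, return-PC = 6 --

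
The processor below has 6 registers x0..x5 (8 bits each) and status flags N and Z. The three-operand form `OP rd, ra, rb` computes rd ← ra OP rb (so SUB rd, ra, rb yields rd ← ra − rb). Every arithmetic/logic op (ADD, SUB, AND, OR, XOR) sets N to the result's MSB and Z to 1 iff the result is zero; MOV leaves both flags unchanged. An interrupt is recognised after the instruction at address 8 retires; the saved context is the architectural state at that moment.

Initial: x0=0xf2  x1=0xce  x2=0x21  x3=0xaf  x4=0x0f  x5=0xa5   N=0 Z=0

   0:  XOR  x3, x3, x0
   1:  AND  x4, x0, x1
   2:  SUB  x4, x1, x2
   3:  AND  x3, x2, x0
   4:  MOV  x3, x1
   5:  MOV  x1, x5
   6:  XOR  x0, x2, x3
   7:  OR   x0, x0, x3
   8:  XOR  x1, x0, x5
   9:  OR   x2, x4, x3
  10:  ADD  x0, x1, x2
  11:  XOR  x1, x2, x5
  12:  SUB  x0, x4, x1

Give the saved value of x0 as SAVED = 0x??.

after  0: x0=0xf2 x1=0xce x2=0x21 x3=0x5d x4=0x0f x5=0xa5  N=0 Z=0
after  1: x0=0xf2 x1=0xce x2=0x21 x3=0x5d x4=0xc2 x5=0xa5  N=1 Z=0
after  2: x0=0xf2 x1=0xce x2=0x21 x3=0x5d x4=0xad x5=0xa5  N=1 Z=0
after  3: x0=0xf2 x1=0xce x2=0x21 x3=0x20 x4=0xad x5=0xa5  N=0 Z=0
after  4: x0=0xf2 x1=0xce x2=0x21 x3=0xce x4=0xad x5=0xa5  N=0 Z=0
after  5: x0=0xf2 x1=0xa5 x2=0x21 x3=0xce x4=0xad x5=0xa5  N=0 Z=0
after  6: x0=0xef x1=0xa5 x2=0x21 x3=0xce x4=0xad x5=0xa5  N=1 Z=0
after  7: x0=0xef x1=0xa5 x2=0x21 x3=0xce x4=0xad x5=0xa5  N=1 Z=0
after  8: x0=0xef x1=0x4a x2=0x21 x3=0xce x4=0xad x5=0xa5  N=0 Z=0
-- IRQ taken; context saved, return-PC = 9 --

SAVED = 0xef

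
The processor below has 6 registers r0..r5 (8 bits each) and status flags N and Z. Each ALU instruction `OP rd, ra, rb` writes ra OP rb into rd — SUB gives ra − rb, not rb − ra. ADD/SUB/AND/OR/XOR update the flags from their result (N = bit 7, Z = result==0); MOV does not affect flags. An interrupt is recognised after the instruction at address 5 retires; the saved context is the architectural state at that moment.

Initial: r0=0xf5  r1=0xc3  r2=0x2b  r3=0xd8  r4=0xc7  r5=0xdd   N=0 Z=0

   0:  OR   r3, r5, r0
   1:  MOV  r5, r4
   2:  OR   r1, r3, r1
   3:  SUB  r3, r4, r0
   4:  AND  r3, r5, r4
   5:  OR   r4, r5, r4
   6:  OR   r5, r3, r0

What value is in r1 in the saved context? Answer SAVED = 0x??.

after  0: r0=0xf5 r1=0xc3 r2=0x2b r3=0xfd r4=0xc7 r5=0xdd  N=1 Z=0
after  1: r0=0xf5 r1=0xc3 r2=0x2b r3=0xfd r4=0xc7 r5=0xc7  N=1 Z=0
after  2: r0=0xf5 r1=0xff r2=0x2b r3=0xfd r4=0xc7 r5=0xc7  N=1 Z=0
after  3: r0=0xf5 r1=0xff r2=0x2b r3=0xd2 r4=0xc7 r5=0xc7  N=1 Z=0
after  4: r0=0xf5 r1=0xff r2=0x2b r3=0xc7 r4=0xc7 r5=0xc7  N=1 Z=0
after  5: r0=0xf5 r1=0xff r2=0x2b r3=0xc7 r4=0xc7 r5=0xc7  N=1 Z=0
-- IRQ taken; context saved, return-PC = 6 --

SAVED = 0xff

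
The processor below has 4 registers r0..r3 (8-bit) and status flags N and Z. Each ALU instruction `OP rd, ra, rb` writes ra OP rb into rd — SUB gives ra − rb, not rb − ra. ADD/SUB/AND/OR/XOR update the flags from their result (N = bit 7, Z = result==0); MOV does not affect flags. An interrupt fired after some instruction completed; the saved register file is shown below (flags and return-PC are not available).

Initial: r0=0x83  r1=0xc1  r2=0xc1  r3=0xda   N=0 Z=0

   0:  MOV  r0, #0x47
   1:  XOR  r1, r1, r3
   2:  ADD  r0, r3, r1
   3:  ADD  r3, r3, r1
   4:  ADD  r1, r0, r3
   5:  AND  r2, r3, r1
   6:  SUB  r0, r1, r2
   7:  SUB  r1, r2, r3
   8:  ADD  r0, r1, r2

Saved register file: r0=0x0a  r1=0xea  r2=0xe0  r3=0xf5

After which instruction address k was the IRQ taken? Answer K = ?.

after  0: r0=0x47 r1=0xc1 r2=0xc1 r3=0xda  N=0 Z=0
after  1: r0=0x47 r1=0x1b r2=0xc1 r3=0xda  N=0 Z=0
after  2: r0=0xf5 r1=0x1b r2=0xc1 r3=0xda  N=1 Z=0
after  3: r0=0xf5 r1=0x1b r2=0xc1 r3=0xf5  N=1 Z=0
after  4: r0=0xf5 r1=0xea r2=0xc1 r3=0xf5  N=1 Z=0
after  5: r0=0xf5 r1=0xea r2=0xe0 r3=0xf5  N=1 Z=0
after  6: r0=0x0a r1=0xea r2=0xe0 r3=0xf5  N=0 Z=0
-- IRQ taken; context saved, return-PC = 7 --

K = 6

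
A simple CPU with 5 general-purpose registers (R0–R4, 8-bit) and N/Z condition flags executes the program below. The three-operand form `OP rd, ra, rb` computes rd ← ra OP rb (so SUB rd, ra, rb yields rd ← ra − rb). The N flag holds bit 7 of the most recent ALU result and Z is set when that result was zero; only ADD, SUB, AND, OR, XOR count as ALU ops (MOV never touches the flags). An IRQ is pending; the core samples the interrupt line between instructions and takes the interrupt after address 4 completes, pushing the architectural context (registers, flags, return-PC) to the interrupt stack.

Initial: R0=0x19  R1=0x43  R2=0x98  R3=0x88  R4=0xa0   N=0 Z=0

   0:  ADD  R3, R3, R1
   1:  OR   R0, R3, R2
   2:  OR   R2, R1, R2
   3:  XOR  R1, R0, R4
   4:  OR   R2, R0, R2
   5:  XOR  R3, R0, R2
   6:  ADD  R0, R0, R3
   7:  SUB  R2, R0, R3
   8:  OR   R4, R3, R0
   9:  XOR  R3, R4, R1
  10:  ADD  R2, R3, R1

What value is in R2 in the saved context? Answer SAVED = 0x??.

after  0: R0=0x19 R1=0x43 R2=0x98 R3=0xcb R4=0xa0  N=1 Z=0
after  1: R0=0xdb R1=0x43 R2=0x98 R3=0xcb R4=0xa0  N=1 Z=0
after  2: R0=0xdb R1=0x43 R2=0xdb R3=0xcb R4=0xa0  N=1 Z=0
after  3: R0=0xdb R1=0x7b R2=0xdb R3=0xcb R4=0xa0  N=0 Z=0
after  4: R0=0xdb R1=0x7b R2=0xdb R3=0xcb R4=0xa0  N=1 Z=0
-- IRQ taken; context saved, return-PC = 5 --

SAVED = 0xdb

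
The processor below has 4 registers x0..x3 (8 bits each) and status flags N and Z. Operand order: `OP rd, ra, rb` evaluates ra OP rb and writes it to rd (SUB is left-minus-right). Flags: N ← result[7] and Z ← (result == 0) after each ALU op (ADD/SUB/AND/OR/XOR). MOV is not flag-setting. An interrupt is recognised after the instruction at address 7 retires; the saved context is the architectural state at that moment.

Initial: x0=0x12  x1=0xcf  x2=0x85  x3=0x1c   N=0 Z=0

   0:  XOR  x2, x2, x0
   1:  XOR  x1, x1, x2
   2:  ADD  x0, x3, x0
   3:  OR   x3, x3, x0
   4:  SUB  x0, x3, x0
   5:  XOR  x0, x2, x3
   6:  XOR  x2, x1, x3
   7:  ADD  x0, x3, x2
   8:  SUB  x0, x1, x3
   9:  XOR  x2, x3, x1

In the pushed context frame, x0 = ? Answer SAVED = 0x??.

SAVED = 0xa4

after  0: x0=0x12 x1=0xcf x2=0x97 x3=0x1c  N=1 Z=0
after  1: x0=0x12 x1=0x58 x2=0x97 x3=0x1c  N=0 Z=0
after  2: x0=0x2e x1=0x58 x2=0x97 x3=0x1c  N=0 Z=0
after  3: x0=0x2e x1=0x58 x2=0x97 x3=0x3e  N=0 Z=0
after  4: x0=0x10 x1=0x58 x2=0x97 x3=0x3e  N=0 Z=0
after  5: x0=0xa9 x1=0x58 x2=0x97 x3=0x3e  N=1 Z=0
after  6: x0=0xa9 x1=0x58 x2=0x66 x3=0x3e  N=0 Z=0
after  7: x0=0xa4 x1=0x58 x2=0x66 x3=0x3e  N=1 Z=0
-- IRQ taken; context saved, return-PC = 8 --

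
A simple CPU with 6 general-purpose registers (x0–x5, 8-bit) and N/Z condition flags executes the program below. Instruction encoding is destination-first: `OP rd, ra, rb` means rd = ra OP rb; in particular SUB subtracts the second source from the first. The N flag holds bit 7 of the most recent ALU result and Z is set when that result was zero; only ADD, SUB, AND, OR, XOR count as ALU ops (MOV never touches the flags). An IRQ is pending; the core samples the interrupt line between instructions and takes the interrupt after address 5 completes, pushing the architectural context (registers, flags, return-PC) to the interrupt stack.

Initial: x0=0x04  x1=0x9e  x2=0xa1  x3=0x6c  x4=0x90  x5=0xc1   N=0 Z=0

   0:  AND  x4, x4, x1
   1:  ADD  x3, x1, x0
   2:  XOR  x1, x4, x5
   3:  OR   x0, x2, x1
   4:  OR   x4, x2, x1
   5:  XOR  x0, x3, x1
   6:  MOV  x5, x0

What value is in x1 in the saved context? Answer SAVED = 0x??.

after  0: x0=0x04 x1=0x9e x2=0xa1 x3=0x6c x4=0x90 x5=0xc1  N=1 Z=0
after  1: x0=0x04 x1=0x9e x2=0xa1 x3=0xa2 x4=0x90 x5=0xc1  N=1 Z=0
after  2: x0=0x04 x1=0x51 x2=0xa1 x3=0xa2 x4=0x90 x5=0xc1  N=0 Z=0
after  3: x0=0xf1 x1=0x51 x2=0xa1 x3=0xa2 x4=0x90 x5=0xc1  N=1 Z=0
after  4: x0=0xf1 x1=0x51 x2=0xa1 x3=0xa2 x4=0xf1 x5=0xc1  N=1 Z=0
after  5: x0=0xf3 x1=0x51 x2=0xa1 x3=0xa2 x4=0xf1 x5=0xc1  N=1 Z=0
-- IRQ taken; context saved, return-PC = 6 --

SAVED = 0x51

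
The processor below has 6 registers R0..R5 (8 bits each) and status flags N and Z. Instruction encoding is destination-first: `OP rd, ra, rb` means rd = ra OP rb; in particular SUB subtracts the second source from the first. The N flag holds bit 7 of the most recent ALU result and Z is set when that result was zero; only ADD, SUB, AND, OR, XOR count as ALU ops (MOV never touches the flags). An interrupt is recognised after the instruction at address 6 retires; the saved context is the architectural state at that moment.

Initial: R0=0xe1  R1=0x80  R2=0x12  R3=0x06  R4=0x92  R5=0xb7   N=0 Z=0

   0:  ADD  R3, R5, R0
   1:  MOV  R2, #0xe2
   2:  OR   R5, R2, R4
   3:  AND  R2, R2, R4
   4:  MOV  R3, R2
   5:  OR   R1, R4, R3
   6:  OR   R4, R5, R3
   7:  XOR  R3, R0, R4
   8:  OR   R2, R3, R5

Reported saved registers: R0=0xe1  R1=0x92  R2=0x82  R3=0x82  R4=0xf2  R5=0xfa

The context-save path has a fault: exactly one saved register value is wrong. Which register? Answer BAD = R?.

after  0: R0=0xe1 R1=0x80 R2=0x12 R3=0x98 R4=0x92 R5=0xb7  N=1 Z=0
after  1: R0=0xe1 R1=0x80 R2=0xe2 R3=0x98 R4=0x92 R5=0xb7  N=1 Z=0
after  2: R0=0xe1 R1=0x80 R2=0xe2 R3=0x98 R4=0x92 R5=0xf2  N=1 Z=0
after  3: R0=0xe1 R1=0x80 R2=0x82 R3=0x98 R4=0x92 R5=0xf2  N=1 Z=0
after  4: R0=0xe1 R1=0x80 R2=0x82 R3=0x82 R4=0x92 R5=0xf2  N=1 Z=0
after  5: R0=0xe1 R1=0x92 R2=0x82 R3=0x82 R4=0x92 R5=0xf2  N=1 Z=0
after  6: R0=0xe1 R1=0x92 R2=0x82 R3=0x82 R4=0xf2 R5=0xf2  N=1 Z=0
-- IRQ taken; context saved, return-PC = 7 --
mismatch: R5: reported 0xfa vs actual 0xf2

BAD = R5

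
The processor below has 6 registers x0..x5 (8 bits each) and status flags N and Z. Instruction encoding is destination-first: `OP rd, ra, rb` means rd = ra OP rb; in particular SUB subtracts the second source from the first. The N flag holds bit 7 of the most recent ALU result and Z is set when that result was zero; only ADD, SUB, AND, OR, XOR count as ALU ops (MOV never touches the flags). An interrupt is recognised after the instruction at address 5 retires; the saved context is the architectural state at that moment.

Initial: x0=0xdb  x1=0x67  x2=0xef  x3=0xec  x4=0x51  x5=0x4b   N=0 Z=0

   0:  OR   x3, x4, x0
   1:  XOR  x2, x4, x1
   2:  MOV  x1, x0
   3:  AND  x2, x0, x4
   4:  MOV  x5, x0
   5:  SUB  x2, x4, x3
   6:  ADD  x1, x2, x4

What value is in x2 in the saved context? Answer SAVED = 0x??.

SAVED = 0x76

after  0: x0=0xdb x1=0x67 x2=0xef x3=0xdb x4=0x51 x5=0x4b  N=1 Z=0
after  1: x0=0xdb x1=0x67 x2=0x36 x3=0xdb x4=0x51 x5=0x4b  N=0 Z=0
after  2: x0=0xdb x1=0xdb x2=0x36 x3=0xdb x4=0x51 x5=0x4b  N=0 Z=0
after  3: x0=0xdb x1=0xdb x2=0x51 x3=0xdb x4=0x51 x5=0x4b  N=0 Z=0
after  4: x0=0xdb x1=0xdb x2=0x51 x3=0xdb x4=0x51 x5=0xdb  N=0 Z=0
after  5: x0=0xdb x1=0xdb x2=0x76 x3=0xdb x4=0x51 x5=0xdb  N=0 Z=0
-- IRQ taken; context saved, return-PC = 6 --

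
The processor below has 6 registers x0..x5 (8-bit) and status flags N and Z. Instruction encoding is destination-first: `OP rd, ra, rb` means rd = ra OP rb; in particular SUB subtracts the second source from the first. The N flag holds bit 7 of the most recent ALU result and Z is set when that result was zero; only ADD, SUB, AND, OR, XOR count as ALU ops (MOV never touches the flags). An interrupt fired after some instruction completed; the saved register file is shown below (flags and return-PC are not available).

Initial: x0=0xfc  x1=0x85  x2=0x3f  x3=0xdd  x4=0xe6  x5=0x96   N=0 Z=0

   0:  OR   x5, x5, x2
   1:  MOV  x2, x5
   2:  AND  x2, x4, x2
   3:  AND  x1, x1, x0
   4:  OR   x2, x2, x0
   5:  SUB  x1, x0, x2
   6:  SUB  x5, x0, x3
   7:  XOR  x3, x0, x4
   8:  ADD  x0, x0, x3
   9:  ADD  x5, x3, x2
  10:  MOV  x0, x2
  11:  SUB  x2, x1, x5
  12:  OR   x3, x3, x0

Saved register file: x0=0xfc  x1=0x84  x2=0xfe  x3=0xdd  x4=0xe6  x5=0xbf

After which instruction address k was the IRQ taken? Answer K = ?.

after  0: x0=0xfc x1=0x85 x2=0x3f x3=0xdd x4=0xe6 x5=0xbf  N=1 Z=0
after  1: x0=0xfc x1=0x85 x2=0xbf x3=0xdd x4=0xe6 x5=0xbf  N=1 Z=0
after  2: x0=0xfc x1=0x85 x2=0xa6 x3=0xdd x4=0xe6 x5=0xbf  N=1 Z=0
after  3: x0=0xfc x1=0x84 x2=0xa6 x3=0xdd x4=0xe6 x5=0xbf  N=1 Z=0
after  4: x0=0xfc x1=0x84 x2=0xfe x3=0xdd x4=0xe6 x5=0xbf  N=1 Z=0
-- IRQ taken; context saved, return-PC = 5 --

K = 4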